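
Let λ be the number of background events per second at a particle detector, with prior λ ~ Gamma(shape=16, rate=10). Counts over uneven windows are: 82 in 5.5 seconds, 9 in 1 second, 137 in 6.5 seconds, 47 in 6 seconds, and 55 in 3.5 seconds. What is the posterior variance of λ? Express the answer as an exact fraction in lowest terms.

Total count: 82 + 9 + 137 + 47 + 55 = 330.
Total exposure: 5.5 + 1 + 6.5 + 6 + 3.5 = 22.5 seconds.
The Gamma prior is conjugate for the Poisson rate, so λ | data ~ Gamma(16+330, 10+22.5) = Gamma(346, 65/2).
Posterior variance = α'/β'² = 346/(4225/4) = 1384/4225.

1384/4225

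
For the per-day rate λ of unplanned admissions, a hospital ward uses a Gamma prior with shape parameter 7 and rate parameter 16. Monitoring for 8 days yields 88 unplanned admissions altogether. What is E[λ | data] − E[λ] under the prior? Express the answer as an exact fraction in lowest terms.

Total count 88 over total exposure 8 days.
By Gamma–Poisson conjugacy, the posterior is Gamma(α + Σx, β + Σt) = Gamma(7 + 88, 16 + 8) = Gamma(95, 24).
Posterior mean = 95/24 = 95/24; prior mean = 7/16 = 7/16. Difference = 95/24 − 7/16 = 169/48.

169/48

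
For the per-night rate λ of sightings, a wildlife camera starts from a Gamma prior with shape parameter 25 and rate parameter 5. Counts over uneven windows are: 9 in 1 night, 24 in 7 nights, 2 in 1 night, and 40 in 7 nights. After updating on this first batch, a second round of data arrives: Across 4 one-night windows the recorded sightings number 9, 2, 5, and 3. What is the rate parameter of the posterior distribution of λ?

Total count: 9 + 24 + 2 + 40 = 75.
Total exposure: 1 + 7 + 1 + 7 = 16 nights.
After the first batch: Gamma(25 + 75, 5 + 16) = Gamma(100, 21).
Total count: 9 + 2 + 5 + 3 = 19.
Total exposure: 4 nights.
After the second batch: Gamma(100 + 19, 21 + 4) = Gamma(119, 25).

25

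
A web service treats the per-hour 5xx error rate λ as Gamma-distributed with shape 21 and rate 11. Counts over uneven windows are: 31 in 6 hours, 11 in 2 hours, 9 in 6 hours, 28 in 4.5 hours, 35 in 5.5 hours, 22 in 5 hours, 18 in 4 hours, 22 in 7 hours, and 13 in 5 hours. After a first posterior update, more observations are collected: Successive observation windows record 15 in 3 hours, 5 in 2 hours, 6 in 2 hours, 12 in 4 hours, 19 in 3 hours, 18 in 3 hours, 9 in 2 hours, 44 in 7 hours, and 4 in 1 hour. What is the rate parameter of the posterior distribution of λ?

Total count: 31 + 11 + 9 + 28 + 35 + 22 + 18 + 22 + 13 = 189.
Total exposure: 6 + 2 + 6 + 4.5 + 5.5 + 5 + 4 + 7 + 5 = 45 hours.
After the first batch: Gamma(21 + 189, 11 + 45) = Gamma(210, 56).
Total count: 15 + 5 + 6 + 12 + 19 + 18 + 9 + 44 + 4 = 132.
Total exposure: 3 + 2 + 2 + 4 + 3 + 3 + 2 + 7 + 1 = 27 hours.
After the second batch: Gamma(210 + 132, 56 + 27) = Gamma(342, 83).

83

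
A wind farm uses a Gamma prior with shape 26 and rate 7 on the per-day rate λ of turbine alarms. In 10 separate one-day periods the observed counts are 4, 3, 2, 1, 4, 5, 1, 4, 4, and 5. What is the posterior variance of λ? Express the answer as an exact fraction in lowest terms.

59/289

Total count: 4 + 3 + 2 + 1 + 4 + 5 + 1 + 4 + 4 + 5 = 33.
Total exposure: 10 days.
Conjugate update: add total count to the shape and total exposure to the rate, giving Gamma(59, 17).
Posterior variance = α'/β'² = 59/289.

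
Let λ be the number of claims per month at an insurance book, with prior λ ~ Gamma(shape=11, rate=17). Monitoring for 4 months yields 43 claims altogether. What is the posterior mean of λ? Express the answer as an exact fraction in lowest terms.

Total count 43 over total exposure 4 months.
By Gamma–Poisson conjugacy, the posterior is Gamma(α + Σx, β + Σt) = Gamma(11 + 43, 17 + 4) = Gamma(54, 21).
Posterior mean = α'/β' = 54/21 = 18/7.

18/7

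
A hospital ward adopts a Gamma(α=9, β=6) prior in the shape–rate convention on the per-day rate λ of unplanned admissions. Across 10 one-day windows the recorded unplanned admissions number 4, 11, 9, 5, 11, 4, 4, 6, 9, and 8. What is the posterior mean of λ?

5

Total count: 4 + 11 + 9 + 5 + 11 + 4 + 4 + 6 + 9 + 8 = 71.
Total exposure: 10 days.
Conjugate update: add total count to the shape and total exposure to the rate, giving Gamma(80, 16).
Posterior mean = α'/β' = 80/16 = 5.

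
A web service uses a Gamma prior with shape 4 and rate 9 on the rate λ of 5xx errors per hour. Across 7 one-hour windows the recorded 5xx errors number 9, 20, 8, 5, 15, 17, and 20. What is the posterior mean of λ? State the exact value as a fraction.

Total count: 9 + 20 + 8 + 5 + 15 + 17 + 20 = 94.
Total exposure: 7 hours.
The Gamma prior is conjugate for the Poisson rate, so λ | data ~ Gamma(4+94, 9+7) = Gamma(98, 16).
Posterior mean = α'/β' = 98/16 = 49/8.

49/8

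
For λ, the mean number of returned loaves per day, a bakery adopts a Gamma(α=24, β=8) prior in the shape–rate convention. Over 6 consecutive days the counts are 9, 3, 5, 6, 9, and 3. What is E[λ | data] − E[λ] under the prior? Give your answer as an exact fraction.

17/14

Total count: 9 + 3 + 5 + 6 + 9 + 3 = 35.
Total exposure: 6 days.
The Gamma prior is conjugate for the Poisson rate, so λ | data ~ Gamma(24+35, 8+6) = Gamma(59, 14).
Posterior mean = 59/14 = 59/14; prior mean = 24/8 = 3. Difference = 59/14 − 3 = 17/14.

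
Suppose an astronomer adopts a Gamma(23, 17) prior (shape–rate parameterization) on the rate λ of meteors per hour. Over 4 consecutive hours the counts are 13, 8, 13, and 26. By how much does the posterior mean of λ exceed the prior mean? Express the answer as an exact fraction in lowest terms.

Total count: 13 + 8 + 13 + 26 = 60.
Total exposure: 4 hours.
By Gamma–Poisson conjugacy, the posterior is Gamma(α + Σx, β + Σt) = Gamma(23 + 60, 17 + 4) = Gamma(83, 21).
Posterior mean = 83/21 = 83/21; prior mean = 23/17 = 23/17. Difference = 83/21 − 23/17 = 928/357.

928/357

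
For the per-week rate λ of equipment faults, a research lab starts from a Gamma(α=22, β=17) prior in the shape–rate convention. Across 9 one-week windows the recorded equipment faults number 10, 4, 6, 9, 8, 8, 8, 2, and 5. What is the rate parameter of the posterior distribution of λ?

Total count: 10 + 4 + 6 + 9 + 8 + 8 + 8 + 2 + 5 = 60.
Total exposure: 9 weeks.
By Gamma–Poisson conjugacy, the posterior is Gamma(α + Σx, β + Σt) = Gamma(22 + 60, 17 + 9) = Gamma(82, 26).

26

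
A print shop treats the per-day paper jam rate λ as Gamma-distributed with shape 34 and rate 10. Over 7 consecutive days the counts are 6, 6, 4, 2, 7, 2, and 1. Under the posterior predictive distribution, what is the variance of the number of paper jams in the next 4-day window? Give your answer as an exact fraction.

5208/289

Total count: 6 + 6 + 4 + 2 + 7 + 2 + 1 = 28.
Total exposure: 7 days.
The Gamma prior is conjugate for the Poisson rate, so λ | data ~ Gamma(34+28, 10+7) = Gamma(62, 17).
The posterior predictive for a window of length T is Negative Binomial with variance T·α'·(β'+T)/β'² = 4·62·21/289 = 5208/289.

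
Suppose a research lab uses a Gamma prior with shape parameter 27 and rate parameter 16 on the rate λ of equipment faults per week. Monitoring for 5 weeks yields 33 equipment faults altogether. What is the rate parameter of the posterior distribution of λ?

21

Total count 33 over total exposure 5 weeks.
Gamma(α, β) with Poisson data over total exposure Σt gives posterior Gamma(α+Σx, β+Σt) = Gamma(60, 21).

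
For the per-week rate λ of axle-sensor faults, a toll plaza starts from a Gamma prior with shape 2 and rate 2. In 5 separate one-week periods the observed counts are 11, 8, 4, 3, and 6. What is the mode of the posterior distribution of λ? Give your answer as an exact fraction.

Total count: 11 + 8 + 4 + 3 + 6 = 32.
Total exposure: 5 weeks.
Posterior: α' = 2 + 32 = 34, β' = 2 + 5 = 7.
Posterior mode = (α'−1)/β' = 33/7.

33/7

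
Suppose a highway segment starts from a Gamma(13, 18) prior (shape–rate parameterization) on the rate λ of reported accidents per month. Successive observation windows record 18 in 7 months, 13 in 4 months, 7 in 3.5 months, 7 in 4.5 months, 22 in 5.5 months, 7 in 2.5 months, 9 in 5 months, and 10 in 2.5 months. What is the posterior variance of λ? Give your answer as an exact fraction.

Total count: 18 + 13 + 7 + 7 + 22 + 7 + 9 + 10 = 93.
Total exposure: 7 + 4 + 3.5 + 4.5 + 5.5 + 2.5 + 5 + 2.5 = 34.5 months.
The Gamma prior is conjugate for the Poisson rate, so λ | data ~ Gamma(13+93, 18+34.5) = Gamma(106, 105/2).
Posterior variance = α'/β'² = 106/(11025/4) = 424/11025.

424/11025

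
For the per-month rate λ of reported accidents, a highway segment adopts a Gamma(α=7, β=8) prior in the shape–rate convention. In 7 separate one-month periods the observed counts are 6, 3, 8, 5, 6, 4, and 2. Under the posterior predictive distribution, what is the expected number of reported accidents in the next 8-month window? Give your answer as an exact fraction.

Total count: 6 + 3 + 8 + 5 + 6 + 4 + 2 = 34.
Total exposure: 7 months.
Posterior: α' = 7 + 34 = 41, β' = 8 + 7 = 15.
Predictive mean over an 8-month window = T·E[λ|data] = 8·41/15 = 328/15.

328/15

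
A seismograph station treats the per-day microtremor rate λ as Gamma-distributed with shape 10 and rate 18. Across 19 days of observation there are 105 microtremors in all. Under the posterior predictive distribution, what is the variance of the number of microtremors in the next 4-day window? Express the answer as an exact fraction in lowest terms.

Total count 105 over total exposure 19 days.
By Gamma–Poisson conjugacy, the posterior is Gamma(α + Σx, β + Σt) = Gamma(10 + 105, 18 + 19) = Gamma(115, 37).
The posterior predictive for a window of length T is Negative Binomial with variance T·α'·(β'+T)/β'² = 4·115·41/1369 = 18860/1369.

18860/1369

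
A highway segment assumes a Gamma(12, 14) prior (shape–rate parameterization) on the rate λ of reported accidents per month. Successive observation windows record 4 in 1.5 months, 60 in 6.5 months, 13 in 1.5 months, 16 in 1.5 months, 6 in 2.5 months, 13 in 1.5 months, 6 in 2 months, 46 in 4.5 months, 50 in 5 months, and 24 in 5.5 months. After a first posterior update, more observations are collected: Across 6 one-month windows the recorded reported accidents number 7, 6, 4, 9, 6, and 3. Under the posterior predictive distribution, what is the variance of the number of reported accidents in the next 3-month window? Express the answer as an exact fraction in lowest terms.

47025/2704

Total count: 4 + 60 + 13 + 16 + 6 + 13 + 6 + 46 + 50 + 24 = 238.
Total exposure: 1.5 + 6.5 + 1.5 + 1.5 + 2.5 + 1.5 + 2 + 4.5 + 5 + 5.5 = 32 months.
After the first batch: Gamma(12 + 238, 14 + 32) = Gamma(250, 46).
Total count: 7 + 6 + 4 + 9 + 6 + 3 = 35.
Total exposure: 6 months.
After the second batch: Gamma(250 + 35, 46 + 6) = Gamma(285, 52).
The posterior predictive for a window of length T is Negative Binomial with variance T·α'·(β'+T)/β'² = 3·285·55/2704 = 47025/2704.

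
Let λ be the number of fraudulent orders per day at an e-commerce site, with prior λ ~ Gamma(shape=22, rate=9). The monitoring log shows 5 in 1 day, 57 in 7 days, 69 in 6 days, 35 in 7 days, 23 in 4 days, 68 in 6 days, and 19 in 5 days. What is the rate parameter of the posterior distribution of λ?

45

Total count: 5 + 57 + 69 + 35 + 23 + 68 + 19 = 276.
Total exposure: 1 + 7 + 6 + 7 + 4 + 6 + 5 = 36 days.
The Gamma prior is conjugate for the Poisson rate, so λ | data ~ Gamma(22+276, 9+36) = Gamma(298, 45).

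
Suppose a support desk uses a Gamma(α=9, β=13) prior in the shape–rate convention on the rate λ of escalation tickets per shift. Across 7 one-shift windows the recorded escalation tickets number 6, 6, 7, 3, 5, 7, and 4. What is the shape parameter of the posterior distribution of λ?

47

Total count: 6 + 6 + 7 + 3 + 5 + 7 + 4 = 38.
Total exposure: 7 shifts.
By Gamma–Poisson conjugacy, the posterior is Gamma(α + Σx, β + Σt) = Gamma(9 + 38, 13 + 7) = Gamma(47, 20).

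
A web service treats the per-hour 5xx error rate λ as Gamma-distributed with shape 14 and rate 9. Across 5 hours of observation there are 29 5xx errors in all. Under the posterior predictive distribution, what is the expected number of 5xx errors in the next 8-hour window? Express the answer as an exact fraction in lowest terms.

Total count 29 over total exposure 5 hours.
Conjugate update: add total count to the shape and total exposure to the rate, giving Gamma(43, 14).
Predictive mean over an 8-hour window = T·E[λ|data] = 8·43/14 = 172/7.

172/7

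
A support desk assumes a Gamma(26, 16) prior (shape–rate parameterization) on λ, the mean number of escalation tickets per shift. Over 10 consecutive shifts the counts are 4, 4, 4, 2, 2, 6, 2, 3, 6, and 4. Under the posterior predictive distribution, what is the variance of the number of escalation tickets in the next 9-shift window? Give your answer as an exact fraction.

Total count: 4 + 4 + 4 + 2 + 2 + 6 + 2 + 3 + 6 + 4 = 37.
Total exposure: 10 shifts.
The Gamma prior is conjugate for the Poisson rate, so λ | data ~ Gamma(26+37, 16+10) = Gamma(63, 26).
The posterior predictive for a window of length T is Negative Binomial with variance T·α'·(β'+T)/β'² = 9·63·35/676 = 19845/676.

19845/676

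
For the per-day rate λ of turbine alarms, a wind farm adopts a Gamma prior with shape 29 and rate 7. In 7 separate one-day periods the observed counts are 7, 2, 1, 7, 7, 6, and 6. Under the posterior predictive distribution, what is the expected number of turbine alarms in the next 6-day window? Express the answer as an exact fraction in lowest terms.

Total count: 7 + 2 + 1 + 7 + 7 + 6 + 6 = 36.
Total exposure: 7 days.
Gamma(α, β) with Poisson data over total exposure Σt gives posterior Gamma(α+Σx, β+Σt) = Gamma(65, 14).
Predictive mean over a 6-day window = T·E[λ|data] = 6·65/14 = 195/7.

195/7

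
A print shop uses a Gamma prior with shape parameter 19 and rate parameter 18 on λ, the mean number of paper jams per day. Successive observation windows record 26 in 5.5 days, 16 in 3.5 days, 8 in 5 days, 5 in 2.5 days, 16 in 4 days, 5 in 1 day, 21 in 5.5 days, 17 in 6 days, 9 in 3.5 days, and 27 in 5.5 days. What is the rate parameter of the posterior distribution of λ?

60

Total count: 26 + 16 + 8 + 5 + 16 + 5 + 21 + 17 + 9 + 27 = 150.
Total exposure: 5.5 + 3.5 + 5 + 2.5 + 4 + 1 + 5.5 + 6 + 3.5 + 5.5 = 42 days.
By Gamma–Poisson conjugacy, the posterior is Gamma(α + Σx, β + Σt) = Gamma(19 + 150, 18 + 42) = Gamma(169, 60).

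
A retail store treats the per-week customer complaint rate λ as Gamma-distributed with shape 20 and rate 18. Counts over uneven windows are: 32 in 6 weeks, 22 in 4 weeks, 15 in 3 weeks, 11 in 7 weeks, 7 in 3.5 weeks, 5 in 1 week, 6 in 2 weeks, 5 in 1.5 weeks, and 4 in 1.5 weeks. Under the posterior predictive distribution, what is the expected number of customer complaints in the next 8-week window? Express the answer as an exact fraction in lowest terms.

Total count: 32 + 22 + 15 + 11 + 7 + 5 + 6 + 5 + 4 = 107.
Total exposure: 6 + 4 + 3 + 7 + 3.5 + 1 + 2 + 1.5 + 1.5 = 29.5 weeks.
Conjugate update: add total count to the shape and total exposure to the rate, giving Gamma(127, 95/2).
Predictive mean over an 8-week window = T·E[λ|data] = 8·127/(95/2) = 2032/95.

2032/95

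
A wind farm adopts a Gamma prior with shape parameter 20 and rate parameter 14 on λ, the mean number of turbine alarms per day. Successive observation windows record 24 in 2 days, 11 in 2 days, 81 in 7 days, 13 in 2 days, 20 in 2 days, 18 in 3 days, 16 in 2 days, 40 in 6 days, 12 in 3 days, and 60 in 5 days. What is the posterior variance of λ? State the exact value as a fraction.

Total count: 24 + 11 + 81 + 13 + 20 + 18 + 16 + 40 + 12 + 60 = 295.
Total exposure: 2 + 2 + 7 + 2 + 2 + 3 + 2 + 6 + 3 + 5 = 34 days.
Posterior: α' = 20 + 295 = 315, β' = 14 + 34 = 48.
Posterior variance = α'/β'² = 315/2304 = 35/256.

35/256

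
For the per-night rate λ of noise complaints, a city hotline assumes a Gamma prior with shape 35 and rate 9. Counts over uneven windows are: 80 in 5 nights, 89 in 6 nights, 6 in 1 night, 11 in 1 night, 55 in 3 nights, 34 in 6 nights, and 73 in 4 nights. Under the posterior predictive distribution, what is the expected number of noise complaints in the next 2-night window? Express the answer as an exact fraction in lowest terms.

Total count: 80 + 89 + 6 + 11 + 55 + 34 + 73 = 348.
Total exposure: 5 + 6 + 1 + 1 + 3 + 6 + 4 = 26 nights.
Conjugate update: add total count to the shape and total exposure to the rate, giving Gamma(383, 35).
Predictive mean over a 2-night window = T·E[λ|data] = 2·383/35 = 766/35.

766/35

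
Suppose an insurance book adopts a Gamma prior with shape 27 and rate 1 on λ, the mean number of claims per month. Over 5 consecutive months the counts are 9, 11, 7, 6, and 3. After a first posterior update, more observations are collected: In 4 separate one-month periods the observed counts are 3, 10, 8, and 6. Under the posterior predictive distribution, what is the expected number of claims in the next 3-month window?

Total count: 9 + 11 + 7 + 6 + 3 = 36.
Total exposure: 5 months.
After the first batch: Gamma(27 + 36, 1 + 5) = Gamma(63, 6).
Total count: 3 + 10 + 8 + 6 = 27.
Total exposure: 4 months.
After the second batch: Gamma(63 + 27, 6 + 4) = Gamma(90, 10).
Predictive mean over a 3-month window = T·E[λ|data] = 3·90/10 = 27.

27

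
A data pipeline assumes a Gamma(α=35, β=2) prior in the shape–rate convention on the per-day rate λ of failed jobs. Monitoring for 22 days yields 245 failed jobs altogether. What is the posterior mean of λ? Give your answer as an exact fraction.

Total count 245 over total exposure 22 days.
Conjugate update: add total count to the shape and total exposure to the rate, giving Gamma(280, 24).
Posterior mean = α'/β' = 280/24 = 35/3.

35/3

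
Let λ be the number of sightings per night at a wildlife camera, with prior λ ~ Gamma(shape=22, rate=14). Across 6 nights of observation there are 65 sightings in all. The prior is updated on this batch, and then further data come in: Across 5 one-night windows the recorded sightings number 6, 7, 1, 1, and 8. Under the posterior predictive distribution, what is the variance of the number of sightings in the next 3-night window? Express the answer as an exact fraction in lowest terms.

Total count 65 over total exposure 6 nights.
After the first batch: Gamma(22 + 65, 14 + 6) = Gamma(87, 20).
Total count: 6 + 7 + 1 + 1 + 8 = 23.
Total exposure: 5 nights.
After the second batch: Gamma(87 + 23, 20 + 5) = Gamma(110, 25).
The posterior predictive for a window of length T is Negative Binomial with variance T·α'·(β'+T)/β'² = 3·110·28/625 = 1848/125.

1848/125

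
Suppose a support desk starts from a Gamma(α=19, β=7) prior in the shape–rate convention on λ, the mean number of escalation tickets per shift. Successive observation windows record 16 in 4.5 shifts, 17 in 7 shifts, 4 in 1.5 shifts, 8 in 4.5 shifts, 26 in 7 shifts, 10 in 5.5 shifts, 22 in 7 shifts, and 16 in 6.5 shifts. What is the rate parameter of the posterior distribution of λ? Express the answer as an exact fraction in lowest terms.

101/2

Total count: 16 + 17 + 4 + 8 + 26 + 10 + 22 + 16 = 119.
Total exposure: 4.5 + 7 + 1.5 + 4.5 + 7 + 5.5 + 7 + 6.5 = 43.5 shifts.
Gamma(α, β) with Poisson data over total exposure Σt gives posterior Gamma(α+Σx, β+Σt) = Gamma(138, 101/2).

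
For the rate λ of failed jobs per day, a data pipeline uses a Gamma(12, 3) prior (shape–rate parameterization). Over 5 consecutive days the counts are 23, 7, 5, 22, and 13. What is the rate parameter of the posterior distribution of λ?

Total count: 23 + 7 + 5 + 22 + 13 = 70.
Total exposure: 5 days.
Posterior: α' = 12 + 70 = 82, β' = 3 + 5 = 8.

8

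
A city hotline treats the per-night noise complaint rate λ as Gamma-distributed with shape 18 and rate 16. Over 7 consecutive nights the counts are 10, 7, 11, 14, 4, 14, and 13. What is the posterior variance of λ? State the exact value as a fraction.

Total count: 10 + 7 + 11 + 14 + 4 + 14 + 13 = 73.
Total exposure: 7 nights.
The Gamma prior is conjugate for the Poisson rate, so λ | data ~ Gamma(18+73, 16+7) = Gamma(91, 23).
Posterior variance = α'/β'² = 91/529.

91/529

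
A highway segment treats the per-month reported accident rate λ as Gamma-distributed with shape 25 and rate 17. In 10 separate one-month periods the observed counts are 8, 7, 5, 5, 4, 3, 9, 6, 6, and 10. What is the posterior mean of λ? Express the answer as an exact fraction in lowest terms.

Total count: 8 + 7 + 5 + 5 + 4 + 3 + 9 + 6 + 6 + 10 = 63.
Total exposure: 10 months.
Conjugate update: add total count to the shape and total exposure to the rate, giving Gamma(88, 27).
Posterior mean = α'/β' = 88/27.

88/27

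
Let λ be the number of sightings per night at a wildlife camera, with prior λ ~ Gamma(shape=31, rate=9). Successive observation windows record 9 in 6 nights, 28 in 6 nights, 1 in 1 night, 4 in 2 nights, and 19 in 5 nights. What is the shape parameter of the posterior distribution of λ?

92

Total count: 9 + 28 + 1 + 4 + 19 = 61.
Total exposure: 6 + 6 + 1 + 2 + 5 = 20 nights.
The Gamma prior is conjugate for the Poisson rate, so λ | data ~ Gamma(31+61, 9+20) = Gamma(92, 29).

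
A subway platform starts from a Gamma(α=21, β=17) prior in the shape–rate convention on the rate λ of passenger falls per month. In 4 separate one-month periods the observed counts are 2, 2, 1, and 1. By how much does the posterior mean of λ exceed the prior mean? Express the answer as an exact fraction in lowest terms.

6/119

Total count: 2 + 2 + 1 + 1 = 6.
Total exposure: 4 months.
The Gamma prior is conjugate for the Poisson rate, so λ | data ~ Gamma(21+6, 17+4) = Gamma(27, 21).
Posterior mean = 27/21 = 9/7; prior mean = 21/17 = 21/17. Difference = 9/7 − 21/17 = 6/119.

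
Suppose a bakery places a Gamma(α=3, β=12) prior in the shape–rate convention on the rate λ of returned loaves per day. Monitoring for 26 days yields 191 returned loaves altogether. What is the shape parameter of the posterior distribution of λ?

Total count 191 over total exposure 26 days.
The Gamma prior is conjugate for the Poisson rate, so λ | data ~ Gamma(3+191, 12+26) = Gamma(194, 38).

194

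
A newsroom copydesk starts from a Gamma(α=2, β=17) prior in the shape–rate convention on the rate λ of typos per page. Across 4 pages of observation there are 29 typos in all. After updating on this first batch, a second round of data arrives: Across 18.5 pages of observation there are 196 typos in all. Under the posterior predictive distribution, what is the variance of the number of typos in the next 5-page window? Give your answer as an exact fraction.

Total count 29 over total exposure 4 pages.
After the first batch: Gamma(2 + 29, 17 + 4) = Gamma(31, 21).
Total count 196 over total exposure 18.5 pages.
After the second batch: Gamma(31 + 196, 21 + 18.5) = Gamma(227, 79/2).
The posterior predictive for a window of length T is Negative Binomial with variance T·α'·(β'+T)/β'² = 5·227·(89/2)/(6241/4) = 202030/6241.

202030/6241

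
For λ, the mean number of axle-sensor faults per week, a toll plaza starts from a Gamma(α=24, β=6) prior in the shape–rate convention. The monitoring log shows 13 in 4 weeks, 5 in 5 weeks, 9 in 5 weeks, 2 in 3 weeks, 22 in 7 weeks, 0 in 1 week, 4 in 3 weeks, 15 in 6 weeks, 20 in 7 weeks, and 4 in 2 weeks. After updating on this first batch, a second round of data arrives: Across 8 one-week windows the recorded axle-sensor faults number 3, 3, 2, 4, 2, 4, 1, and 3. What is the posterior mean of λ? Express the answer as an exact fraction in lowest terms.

140/57

Total count: 13 + 5 + 9 + 2 + 22 + 0 + 4 + 15 + 20 + 4 = 94.
Total exposure: 4 + 5 + 5 + 3 + 7 + 1 + 3 + 6 + 7 + 2 = 43 weeks.
After the first batch: Gamma(24 + 94, 6 + 43) = Gamma(118, 49).
Total count: 3 + 3 + 2 + 4 + 2 + 4 + 1 + 3 = 22.
Total exposure: 8 weeks.
After the second batch: Gamma(118 + 22, 49 + 8) = Gamma(140, 57).
Posterior mean = α'/β' = 140/57.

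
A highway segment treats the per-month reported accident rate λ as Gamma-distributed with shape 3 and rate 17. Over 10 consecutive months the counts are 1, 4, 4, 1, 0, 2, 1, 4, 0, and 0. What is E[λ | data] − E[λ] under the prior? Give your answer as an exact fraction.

Total count: 1 + 4 + 4 + 1 + 0 + 2 + 1 + 4 + 0 + 0 = 17.
Total exposure: 10 months.
The Gamma prior is conjugate for the Poisson rate, so λ | data ~ Gamma(3+17, 17+10) = Gamma(20, 27).
Posterior mean = 20/27 = 20/27; prior mean = 3/17 = 3/17. Difference = 20/27 − 3/17 = 259/459.

259/459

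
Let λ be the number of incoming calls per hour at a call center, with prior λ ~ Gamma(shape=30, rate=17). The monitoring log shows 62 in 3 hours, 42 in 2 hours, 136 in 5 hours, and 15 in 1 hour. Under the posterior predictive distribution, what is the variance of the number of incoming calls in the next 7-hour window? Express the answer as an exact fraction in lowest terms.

1425/16

Total count: 62 + 42 + 136 + 15 = 255.
Total exposure: 3 + 2 + 5 + 1 = 11 hours.
Conjugate update: add total count to the shape and total exposure to the rate, giving Gamma(285, 28).
The posterior predictive for a window of length T is Negative Binomial with variance T·α'·(β'+T)/β'² = 7·285·35/784 = 1425/16.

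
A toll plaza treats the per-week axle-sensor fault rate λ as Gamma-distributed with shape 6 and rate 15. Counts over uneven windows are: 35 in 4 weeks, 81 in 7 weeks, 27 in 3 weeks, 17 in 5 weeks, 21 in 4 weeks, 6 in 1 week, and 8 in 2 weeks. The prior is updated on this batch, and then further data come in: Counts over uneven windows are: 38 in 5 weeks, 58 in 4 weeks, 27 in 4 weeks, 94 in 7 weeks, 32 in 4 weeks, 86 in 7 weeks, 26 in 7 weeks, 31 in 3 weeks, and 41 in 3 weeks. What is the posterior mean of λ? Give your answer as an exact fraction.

634/85

Total count: 35 + 81 + 27 + 17 + 21 + 6 + 8 = 195.
Total exposure: 4 + 7 + 3 + 5 + 4 + 1 + 2 = 26 weeks.
After the first batch: Gamma(6 + 195, 15 + 26) = Gamma(201, 41).
Total count: 38 + 58 + 27 + 94 + 32 + 86 + 26 + 31 + 41 = 433.
Total exposure: 5 + 4 + 4 + 7 + 4 + 7 + 7 + 3 + 3 = 44 weeks.
After the second batch: Gamma(201 + 433, 41 + 44) = Gamma(634, 85).
Posterior mean = α'/β' = 634/85.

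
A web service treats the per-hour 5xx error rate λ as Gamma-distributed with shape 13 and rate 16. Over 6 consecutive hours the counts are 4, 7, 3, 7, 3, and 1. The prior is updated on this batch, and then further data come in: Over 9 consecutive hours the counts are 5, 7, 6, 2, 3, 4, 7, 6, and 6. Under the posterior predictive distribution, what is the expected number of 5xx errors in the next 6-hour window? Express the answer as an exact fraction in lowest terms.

Total count: 4 + 7 + 3 + 7 + 3 + 1 = 25.
Total exposure: 6 hours.
After the first batch: Gamma(13 + 25, 16 + 6) = Gamma(38, 22).
Total count: 5 + 7 + 6 + 2 + 3 + 4 + 7 + 6 + 6 = 46.
Total exposure: 9 hours.
After the second batch: Gamma(38 + 46, 22 + 9) = Gamma(84, 31).
Predictive mean over a 6-hour window = T·E[λ|data] = 6·84/31 = 504/31.

504/31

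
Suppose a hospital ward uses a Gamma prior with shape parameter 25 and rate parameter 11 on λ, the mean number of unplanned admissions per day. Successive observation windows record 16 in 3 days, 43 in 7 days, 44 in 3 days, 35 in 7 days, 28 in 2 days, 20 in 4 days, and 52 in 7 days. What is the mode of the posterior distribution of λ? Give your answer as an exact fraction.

Total count: 16 + 43 + 44 + 35 + 28 + 20 + 52 = 238.
Total exposure: 3 + 7 + 3 + 7 + 2 + 4 + 7 = 33 days.
Gamma(α, β) with Poisson data over total exposure Σt gives posterior Gamma(α+Σx, β+Σt) = Gamma(263, 44).
Posterior mode = (α'−1)/β' = 262/44 = 131/22.

131/22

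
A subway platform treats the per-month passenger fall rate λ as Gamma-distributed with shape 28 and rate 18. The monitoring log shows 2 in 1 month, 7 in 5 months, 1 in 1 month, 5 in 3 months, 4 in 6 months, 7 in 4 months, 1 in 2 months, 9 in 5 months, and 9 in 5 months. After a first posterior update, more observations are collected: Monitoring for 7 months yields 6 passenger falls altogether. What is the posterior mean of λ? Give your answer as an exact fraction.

Total count: 2 + 7 + 1 + 5 + 4 + 7 + 1 + 9 + 9 = 45.
Total exposure: 1 + 5 + 1 + 3 + 6 + 4 + 2 + 5 + 5 = 32 months.
After the first batch: Gamma(28 + 45, 18 + 32) = Gamma(73, 50).
Total count 6 over total exposure 7 months.
After the second batch: Gamma(73 + 6, 50 + 7) = Gamma(79, 57).
Posterior mean = α'/β' = 79/57.

79/57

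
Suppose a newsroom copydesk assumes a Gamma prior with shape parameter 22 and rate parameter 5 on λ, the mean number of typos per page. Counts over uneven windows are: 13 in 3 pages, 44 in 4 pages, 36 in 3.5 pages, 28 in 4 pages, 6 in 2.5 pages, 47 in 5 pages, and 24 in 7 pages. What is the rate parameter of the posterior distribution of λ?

34

Total count: 13 + 44 + 36 + 28 + 6 + 47 + 24 = 198.
Total exposure: 3 + 4 + 3.5 + 4 + 2.5 + 5 + 7 = 29 pages.
Gamma(α, β) with Poisson data over total exposure Σt gives posterior Gamma(α+Σx, β+Σt) = Gamma(220, 34).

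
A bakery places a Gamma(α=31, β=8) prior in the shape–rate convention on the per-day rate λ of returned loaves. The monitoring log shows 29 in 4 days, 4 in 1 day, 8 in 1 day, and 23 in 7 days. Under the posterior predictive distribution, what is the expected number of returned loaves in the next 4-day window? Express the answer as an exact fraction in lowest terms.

Total count: 29 + 4 + 8 + 23 = 64.
Total exposure: 4 + 1 + 1 + 7 = 13 days.
The Gamma prior is conjugate for the Poisson rate, so λ | data ~ Gamma(31+64, 8+13) = Gamma(95, 21).
Predictive mean over a 4-day window = T·E[λ|data] = 4·95/21 = 380/21.

380/21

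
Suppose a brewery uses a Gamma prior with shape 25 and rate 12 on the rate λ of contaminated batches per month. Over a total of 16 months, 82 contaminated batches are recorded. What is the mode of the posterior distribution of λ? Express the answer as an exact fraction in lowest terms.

Total count 82 over total exposure 16 months.
Gamma(α, β) with Poisson data over total exposure Σt gives posterior Gamma(α+Σx, β+Σt) = Gamma(107, 28).
Posterior mode = (α'−1)/β' = 106/28 = 53/14.

53/14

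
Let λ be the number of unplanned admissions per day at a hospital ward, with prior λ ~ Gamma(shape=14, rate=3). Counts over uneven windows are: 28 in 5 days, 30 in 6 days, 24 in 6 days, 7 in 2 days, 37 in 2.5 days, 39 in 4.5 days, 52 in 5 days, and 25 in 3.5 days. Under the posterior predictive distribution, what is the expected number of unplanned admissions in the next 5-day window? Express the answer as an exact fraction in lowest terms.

512/15

Total count: 28 + 30 + 24 + 7 + 37 + 39 + 52 + 25 = 242.
Total exposure: 5 + 6 + 6 + 2 + 2.5 + 4.5 + 5 + 3.5 = 34.5 days.
Gamma(α, β) with Poisson data over total exposure Σt gives posterior Gamma(α+Σx, β+Σt) = Gamma(256, 75/2).
Predictive mean over a 5-day window = T·E[λ|data] = 5·256/(75/2) = 512/15.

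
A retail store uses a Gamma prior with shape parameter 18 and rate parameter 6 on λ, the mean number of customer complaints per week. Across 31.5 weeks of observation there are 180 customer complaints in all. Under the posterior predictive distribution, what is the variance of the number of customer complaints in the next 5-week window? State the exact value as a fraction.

Total count 180 over total exposure 31.5 weeks.
Gamma(α, β) with Poisson data over total exposure Σt gives posterior Gamma(α+Σx, β+Σt) = Gamma(198, 75/2).
The posterior predictive for a window of length T is Negative Binomial with variance T·α'·(β'+T)/β'² = 5·198·(85/2)/(5625/4) = 748/25.

748/25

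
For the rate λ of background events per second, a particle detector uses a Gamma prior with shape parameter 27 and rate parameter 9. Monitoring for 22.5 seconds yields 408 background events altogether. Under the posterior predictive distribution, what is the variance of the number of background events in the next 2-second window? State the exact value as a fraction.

Total count 408 over total exposure 22.5 seconds.
Conjugate update: add total count to the shape and total exposure to the rate, giving Gamma(435, 63/2).
The posterior predictive for a window of length T is Negative Binomial with variance T·α'·(β'+T)/β'² = 2·435·(67/2)/(3969/4) = 38860/1323.

38860/1323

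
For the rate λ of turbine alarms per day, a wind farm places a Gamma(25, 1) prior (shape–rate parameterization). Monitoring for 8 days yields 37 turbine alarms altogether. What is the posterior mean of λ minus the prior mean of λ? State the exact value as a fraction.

Total count 37 over total exposure 8 days.
By Gamma–Poisson conjugacy, the posterior is Gamma(α + Σx, β + Σt) = Gamma(25 + 37, 1 + 8) = Gamma(62, 9).
Posterior mean = 62/9 = 62/9; prior mean = 25/1 = 25. Difference = 62/9 − 25 = -163/9.

-163/9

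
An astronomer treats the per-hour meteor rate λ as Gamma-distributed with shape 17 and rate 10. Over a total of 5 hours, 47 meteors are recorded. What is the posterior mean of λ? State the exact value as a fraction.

Total count 47 over total exposure 5 hours.
Conjugate update: add total count to the shape and total exposure to the rate, giving Gamma(64, 15).
Posterior mean = α'/β' = 64/15.

64/15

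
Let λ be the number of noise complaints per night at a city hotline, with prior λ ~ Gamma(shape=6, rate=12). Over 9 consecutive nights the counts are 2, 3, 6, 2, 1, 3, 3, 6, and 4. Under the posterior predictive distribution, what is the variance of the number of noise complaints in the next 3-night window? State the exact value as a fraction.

288/49

Total count: 2 + 3 + 6 + 2 + 1 + 3 + 3 + 6 + 4 = 30.
Total exposure: 9 nights.
Conjugate update: add total count to the shape and total exposure to the rate, giving Gamma(36, 21).
The posterior predictive for a window of length T is Negative Binomial with variance T·α'·(β'+T)/β'² = 3·36·24/441 = 288/49.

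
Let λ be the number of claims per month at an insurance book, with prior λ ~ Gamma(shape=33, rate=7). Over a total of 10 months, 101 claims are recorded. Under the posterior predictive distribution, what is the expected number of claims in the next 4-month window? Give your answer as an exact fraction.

Total count 101 over total exposure 10 months.
Gamma(α, β) with Poisson data over total exposure Σt gives posterior Gamma(α+Σx, β+Σt) = Gamma(134, 17).
Predictive mean over a 4-month window = T·E[λ|data] = 4·134/17 = 536/17.

536/17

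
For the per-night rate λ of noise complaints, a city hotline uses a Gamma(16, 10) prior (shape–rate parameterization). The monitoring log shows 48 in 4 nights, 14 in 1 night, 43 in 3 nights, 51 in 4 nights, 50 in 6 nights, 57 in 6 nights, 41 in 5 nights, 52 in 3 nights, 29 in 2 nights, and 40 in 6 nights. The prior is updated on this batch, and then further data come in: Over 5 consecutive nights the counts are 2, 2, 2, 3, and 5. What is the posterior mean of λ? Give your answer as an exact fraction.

Total count: 48 + 14 + 43 + 51 + 50 + 57 + 41 + 52 + 29 + 40 = 425.
Total exposure: 4 + 1 + 3 + 4 + 6 + 6 + 5 + 3 + 2 + 6 = 40 nights.
After the first batch: Gamma(16 + 425, 10 + 40) = Gamma(441, 50).
Total count: 2 + 2 + 2 + 3 + 5 = 14.
Total exposure: 5 nights.
After the second batch: Gamma(441 + 14, 50 + 5) = Gamma(455, 55).
Posterior mean = α'/β' = 455/55 = 91/11.

91/11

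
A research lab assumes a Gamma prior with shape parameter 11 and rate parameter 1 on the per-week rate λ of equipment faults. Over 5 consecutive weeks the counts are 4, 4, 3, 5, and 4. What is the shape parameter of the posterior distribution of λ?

Total count: 4 + 4 + 3 + 5 + 4 = 20.
Total exposure: 5 weeks.
Gamma(α, β) with Poisson data over total exposure Σt gives posterior Gamma(α+Σx, β+Σt) = Gamma(31, 6).

31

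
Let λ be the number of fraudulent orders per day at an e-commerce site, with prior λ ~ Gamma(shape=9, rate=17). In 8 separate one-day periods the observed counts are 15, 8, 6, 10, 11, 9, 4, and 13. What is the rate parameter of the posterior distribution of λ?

Total count: 15 + 8 + 6 + 10 + 11 + 9 + 4 + 13 = 76.
Total exposure: 8 days.
By Gamma–Poisson conjugacy, the posterior is Gamma(α + Σx, β + Σt) = Gamma(9 + 76, 17 + 8) = Gamma(85, 25).

25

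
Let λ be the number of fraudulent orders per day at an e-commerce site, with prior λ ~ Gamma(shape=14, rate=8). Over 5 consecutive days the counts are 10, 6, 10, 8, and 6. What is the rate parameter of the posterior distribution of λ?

Total count: 10 + 6 + 10 + 8 + 6 = 40.
Total exposure: 5 days.
Gamma(α, β) with Poisson data over total exposure Σt gives posterior Gamma(α+Σx, β+Σt) = Gamma(54, 13).

13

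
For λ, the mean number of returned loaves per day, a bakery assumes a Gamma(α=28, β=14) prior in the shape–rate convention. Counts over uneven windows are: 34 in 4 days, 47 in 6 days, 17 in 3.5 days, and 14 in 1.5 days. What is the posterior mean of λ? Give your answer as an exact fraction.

140/29

Total count: 34 + 47 + 17 + 14 = 112.
Total exposure: 4 + 6 + 3.5 + 1.5 = 15 days.
Gamma(α, β) with Poisson data over total exposure Σt gives posterior Gamma(α+Σx, β+Σt) = Gamma(140, 29).
Posterior mean = α'/β' = 140/29.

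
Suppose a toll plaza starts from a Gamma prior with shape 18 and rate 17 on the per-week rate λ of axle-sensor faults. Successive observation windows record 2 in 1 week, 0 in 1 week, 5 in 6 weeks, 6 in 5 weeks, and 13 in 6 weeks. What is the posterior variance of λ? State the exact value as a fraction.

11/324

Total count: 2 + 0 + 5 + 6 + 13 = 26.
Total exposure: 1 + 1 + 6 + 5 + 6 = 19 weeks.
By Gamma–Poisson conjugacy, the posterior is Gamma(α + Σx, β + Σt) = Gamma(18 + 26, 17 + 19) = Gamma(44, 36).
Posterior variance = α'/β'² = 44/1296 = 11/324.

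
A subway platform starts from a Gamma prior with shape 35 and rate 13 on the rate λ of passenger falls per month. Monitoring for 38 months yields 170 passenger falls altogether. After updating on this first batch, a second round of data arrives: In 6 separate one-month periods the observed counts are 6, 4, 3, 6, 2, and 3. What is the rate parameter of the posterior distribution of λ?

Total count 170 over total exposure 38 months.
After the first batch: Gamma(35 + 170, 13 + 38) = Gamma(205, 51).
Total count: 6 + 4 + 3 + 6 + 2 + 3 = 24.
Total exposure: 6 months.
After the second batch: Gamma(205 + 24, 51 + 6) = Gamma(229, 57).

57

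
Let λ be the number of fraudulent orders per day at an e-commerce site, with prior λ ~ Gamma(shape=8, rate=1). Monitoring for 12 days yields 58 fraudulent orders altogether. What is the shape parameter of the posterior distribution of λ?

66

Total count 58 over total exposure 12 days.
Posterior: α' = 8 + 58 = 66, β' = 1 + 12 = 13.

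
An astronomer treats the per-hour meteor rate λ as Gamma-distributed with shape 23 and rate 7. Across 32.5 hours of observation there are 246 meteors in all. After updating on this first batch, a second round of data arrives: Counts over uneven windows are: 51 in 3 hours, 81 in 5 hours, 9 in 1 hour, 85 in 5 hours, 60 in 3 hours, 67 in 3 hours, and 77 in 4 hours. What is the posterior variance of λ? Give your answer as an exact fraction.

2796/16129

Total count 246 over total exposure 32.5 hours.
After the first batch: Gamma(23 + 246, 7 + 32.5) = Gamma(269, 79/2).
Total count: 51 + 81 + 9 + 85 + 60 + 67 + 77 = 430.
Total exposure: 3 + 5 + 1 + 5 + 3 + 3 + 4 = 24 hours.
After the second batch: Gamma(269 + 430, 79/2 + 24) = Gamma(699, 127/2).
Posterior variance = α'/β'² = 699/(16129/4) = 2796/16129.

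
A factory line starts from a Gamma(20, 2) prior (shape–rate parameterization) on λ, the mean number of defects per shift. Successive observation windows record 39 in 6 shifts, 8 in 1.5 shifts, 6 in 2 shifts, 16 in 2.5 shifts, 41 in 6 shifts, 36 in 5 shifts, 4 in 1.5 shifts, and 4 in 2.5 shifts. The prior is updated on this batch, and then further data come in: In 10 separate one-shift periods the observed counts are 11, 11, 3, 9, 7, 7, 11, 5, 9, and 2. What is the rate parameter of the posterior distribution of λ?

39

Total count: 39 + 8 + 6 + 16 + 41 + 36 + 4 + 4 = 154.
Total exposure: 6 + 1.5 + 2 + 2.5 + 6 + 5 + 1.5 + 2.5 = 27 shifts.
After the first batch: Gamma(20 + 154, 2 + 27) = Gamma(174, 29).
Total count: 11 + 11 + 3 + 9 + 7 + 7 + 11 + 5 + 9 + 2 = 75.
Total exposure: 10 shifts.
After the second batch: Gamma(174 + 75, 29 + 10) = Gamma(249, 39).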